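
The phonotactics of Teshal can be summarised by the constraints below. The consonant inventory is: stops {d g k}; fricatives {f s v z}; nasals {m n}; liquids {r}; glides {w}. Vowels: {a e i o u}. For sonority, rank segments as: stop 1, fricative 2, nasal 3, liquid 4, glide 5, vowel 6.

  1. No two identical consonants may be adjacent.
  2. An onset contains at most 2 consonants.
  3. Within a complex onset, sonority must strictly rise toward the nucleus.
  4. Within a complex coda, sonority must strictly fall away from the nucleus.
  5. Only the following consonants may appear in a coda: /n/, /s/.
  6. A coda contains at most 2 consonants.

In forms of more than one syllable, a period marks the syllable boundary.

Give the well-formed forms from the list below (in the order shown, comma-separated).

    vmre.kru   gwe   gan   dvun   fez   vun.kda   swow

vmre.kru — violates constraint 2: syllable 1 onset /vmr/ has 3 consonants (> 2) → ill-formed
gwe — σ1 onset /gw/ (1→5 rises), coda /∅/ ok → well-formed
gan — σ1 onset /g/, coda /n/ ok → well-formed
dvun — σ1 onset /dv/ (1→2 rises), coda /n/ ok → well-formed
fez — violates constraint 5: syllable 1 coda contains /z/, which is not a licensed coda consonant → ill-formed
vun.kda — violates constraint 3: syllable 2 onset /kd/: /k/ (stop, 1) → /d/ (stop, 1) does not rise → ill-formed
swow — violates constraint 5: syllable 1 coda contains /w/, which is not a licensed coda consonant → ill-formed

gwe, gan, dvun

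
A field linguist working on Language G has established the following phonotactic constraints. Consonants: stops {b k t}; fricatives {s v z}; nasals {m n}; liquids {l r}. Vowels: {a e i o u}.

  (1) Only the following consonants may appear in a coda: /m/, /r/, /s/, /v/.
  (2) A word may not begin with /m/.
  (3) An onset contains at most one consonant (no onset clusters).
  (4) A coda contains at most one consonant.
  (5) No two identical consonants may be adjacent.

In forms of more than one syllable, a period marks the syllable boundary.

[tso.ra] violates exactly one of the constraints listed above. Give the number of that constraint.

[tso.ra]: syllable 1 onset /ts/ has 2 consonants (> 1).
This is a violation of constraint 3: "An onset contains at most one consonant (no onset clusters)."
The remaining constraints (1, 2, 4, 5) are satisfied.

3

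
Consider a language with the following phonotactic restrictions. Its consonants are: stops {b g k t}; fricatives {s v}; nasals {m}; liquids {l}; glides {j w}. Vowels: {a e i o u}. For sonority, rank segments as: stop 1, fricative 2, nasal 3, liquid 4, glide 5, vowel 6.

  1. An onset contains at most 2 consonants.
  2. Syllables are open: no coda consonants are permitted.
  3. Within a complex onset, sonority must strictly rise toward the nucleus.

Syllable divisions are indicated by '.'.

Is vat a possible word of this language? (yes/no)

no

vat — violates constraint 2: syllable 1 coda /t/ has 1 consonant (> 0) → not permitted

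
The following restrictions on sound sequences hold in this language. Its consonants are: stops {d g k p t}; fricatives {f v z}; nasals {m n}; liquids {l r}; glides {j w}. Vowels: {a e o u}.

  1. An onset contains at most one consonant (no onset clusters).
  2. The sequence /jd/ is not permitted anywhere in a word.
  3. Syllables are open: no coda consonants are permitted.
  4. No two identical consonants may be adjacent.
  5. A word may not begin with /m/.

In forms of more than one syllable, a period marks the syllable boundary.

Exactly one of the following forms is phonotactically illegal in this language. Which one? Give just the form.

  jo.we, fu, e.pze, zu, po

jo.we — σ1 onset /j/, coda /∅/ ok; σ2 onset /w/, coda /∅/ ok → phonotactically legal
fu — σ1 onset /f/, coda /∅/ ok → phonotactically legal
e.pze — violates constraint 1: syllable 2 onset /pz/ has 2 consonants (> 1) → phonotactically illegal
zu — σ1 onset /z/, coda /∅/ ok → phonotactically legal
po — σ1 onset /p/, coda /∅/ ok → phonotactically legal

e.pze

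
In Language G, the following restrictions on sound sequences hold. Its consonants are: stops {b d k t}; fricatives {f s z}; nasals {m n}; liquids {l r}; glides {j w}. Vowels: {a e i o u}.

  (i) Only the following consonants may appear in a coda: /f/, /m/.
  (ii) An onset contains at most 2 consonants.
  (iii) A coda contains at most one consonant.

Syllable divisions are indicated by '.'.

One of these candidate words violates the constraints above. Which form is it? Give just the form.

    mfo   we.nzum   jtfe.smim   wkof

mfo — σ1 onset /mf/ (2C), coda /∅/ ok → permitted
we.nzum — σ1 onset /w/, coda /∅/ ok; σ2 onset /nz/ (2C), coda /m/ ok → permitted
jtfe.smim — violates constraint (ii): syllable 1 onset /jtf/ has 3 consonants (> 2) → not permitted
wkof — σ1 onset /wk/ (2C), coda /f/ ok → permitted

jtfe.smim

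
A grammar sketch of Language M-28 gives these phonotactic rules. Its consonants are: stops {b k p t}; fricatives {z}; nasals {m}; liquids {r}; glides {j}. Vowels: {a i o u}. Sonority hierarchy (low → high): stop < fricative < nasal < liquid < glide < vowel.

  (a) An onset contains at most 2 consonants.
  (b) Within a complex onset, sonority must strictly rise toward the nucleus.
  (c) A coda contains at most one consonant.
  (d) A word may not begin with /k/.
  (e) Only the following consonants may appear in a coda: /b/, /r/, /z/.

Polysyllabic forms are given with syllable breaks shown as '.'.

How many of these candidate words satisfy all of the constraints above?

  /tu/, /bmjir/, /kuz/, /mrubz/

/tu/ — σ1 onset /t/, coda /∅/ ok → phonotactically legal
/bmjir/ — violates constraint (a): syllable 1 onset /bmj/ has 3 consonants (> 2) → phonotactically illegal
/kuz/ — violates constraint (d): word begins with /k/ → phonotactically illegal
/mrubz/ — violates constraint (c): syllable 1 coda /bz/ has 2 consonants (> 1) → phonotactically illegal
Phonotactically legal: /tu/ → 1.

1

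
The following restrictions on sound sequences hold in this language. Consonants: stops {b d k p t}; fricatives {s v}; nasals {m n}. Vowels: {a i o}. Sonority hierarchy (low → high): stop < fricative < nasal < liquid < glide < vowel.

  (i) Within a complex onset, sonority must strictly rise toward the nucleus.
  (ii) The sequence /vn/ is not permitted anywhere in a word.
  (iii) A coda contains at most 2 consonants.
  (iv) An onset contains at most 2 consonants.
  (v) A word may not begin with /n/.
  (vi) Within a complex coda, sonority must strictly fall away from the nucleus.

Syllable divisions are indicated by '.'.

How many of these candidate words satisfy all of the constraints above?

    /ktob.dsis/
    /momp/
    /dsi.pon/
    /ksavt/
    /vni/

3

/ktob.dsis/ — violates constraint (i): syllable 1 onset /kt/: /k/ (stop, 1) → /t/ (stop, 1) does not rise → illicit
/momp/ — σ1 onset /m/, coda /mp/ (3→1 falls) ok → licit
/dsi.pon/ — σ1 onset /ds/ (1→2 rises), coda /∅/ ok; σ2 onset /p/, coda /n/ ok → licit
/ksavt/ — σ1 onset /ks/ (1→2 rises), coda /vt/ (2→1 falls) ok → licit
/vni/ — violates constraint (ii): contains banned sequence /vn/ → illicit
Licit: /momp/, /dsi.pon/, /ksavt/ → 3.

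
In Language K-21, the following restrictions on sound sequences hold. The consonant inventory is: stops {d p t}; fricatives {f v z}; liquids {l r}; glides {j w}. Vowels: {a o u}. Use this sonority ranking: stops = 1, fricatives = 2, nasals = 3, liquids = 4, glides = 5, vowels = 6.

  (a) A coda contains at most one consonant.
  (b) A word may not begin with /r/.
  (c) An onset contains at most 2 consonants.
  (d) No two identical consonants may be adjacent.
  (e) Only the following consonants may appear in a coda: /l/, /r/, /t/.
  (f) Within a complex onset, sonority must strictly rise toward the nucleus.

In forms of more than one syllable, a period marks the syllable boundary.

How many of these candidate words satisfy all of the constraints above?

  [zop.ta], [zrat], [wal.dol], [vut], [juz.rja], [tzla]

[zop.ta] — violates constraint (e): syllable 1 coda contains /p/, which is not a licensed coda consonant → phonotactically illegal
[zrat] — σ1 onset /zr/ (2→4 rises), coda /t/ ok → phonotactically legal
[wal.dol] — σ1 onset /w/, coda /l/ ok; σ2 onset /d/, coda /l/ ok → phonotactically legal
[vut] — σ1 onset /v/, coda /t/ ok → phonotactically legal
[juz.rja] — violates constraint (e): syllable 1 coda contains /z/, which is not a licensed coda consonant → phonotactically illegal
[tzla] — violates constraint (c): syllable 1 onset /tzl/ has 3 consonants (> 2) → phonotactically illegal
Phonotactically legal: [zrat], [wal.dol], [vut] → 3.

3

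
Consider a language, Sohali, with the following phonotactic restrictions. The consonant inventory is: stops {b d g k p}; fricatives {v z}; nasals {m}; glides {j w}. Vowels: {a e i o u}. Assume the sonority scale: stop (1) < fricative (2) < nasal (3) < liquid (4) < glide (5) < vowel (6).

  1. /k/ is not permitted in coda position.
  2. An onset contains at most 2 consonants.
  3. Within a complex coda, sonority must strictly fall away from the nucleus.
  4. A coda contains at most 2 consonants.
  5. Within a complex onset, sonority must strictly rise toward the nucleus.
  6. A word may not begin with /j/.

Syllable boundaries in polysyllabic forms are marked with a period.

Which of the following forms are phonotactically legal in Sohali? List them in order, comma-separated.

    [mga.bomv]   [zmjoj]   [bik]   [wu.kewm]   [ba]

[mga.bomv] — violates constraint 5: syllable 1 onset /mg/: /m/ (nasal, 3) → /g/ (stop, 1) does not rise → phonotactically illegal
[zmjoj] — violates constraint 2: syllable 1 onset /zmj/ has 3 consonants (> 2) → phonotactically illegal
[bik] — violates constraint 1: syllable 1 coda contains /k/ → phonotactically illegal
[wu.kewm] — σ1 onset /w/, coda /∅/ ok; σ2 onset /k/, coda /wm/ (5→3 falls) ok → phonotactically legal
[ba] — σ1 onset /b/, coda /∅/ ok → phonotactically legal

[wu.kewm], [ba]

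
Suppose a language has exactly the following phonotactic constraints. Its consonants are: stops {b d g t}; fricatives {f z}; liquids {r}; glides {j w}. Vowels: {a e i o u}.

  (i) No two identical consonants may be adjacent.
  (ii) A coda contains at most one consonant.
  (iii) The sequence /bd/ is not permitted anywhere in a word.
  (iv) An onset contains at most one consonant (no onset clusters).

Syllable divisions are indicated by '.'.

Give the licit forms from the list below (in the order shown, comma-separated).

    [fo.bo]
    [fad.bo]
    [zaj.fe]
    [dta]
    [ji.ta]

[fo.bo] — σ1 onset /f/, coda /∅/ ok; σ2 onset /b/, coda /∅/ ok → licit
[fad.bo] — σ1 onset /f/, coda /d/ ok; σ2 onset /b/, coda /∅/ ok → licit
[zaj.fe] — σ1 onset /z/, coda /j/ ok; σ2 onset /f/, coda /∅/ ok → licit
[dta] — violates constraint (iv): syllable 1 onset /dt/ has 2 consonants (> 1) → illicit
[ji.ta] — σ1 onset /j/, coda /∅/ ok; σ2 onset /t/, coda /∅/ ok → licit

[fo.bo], [fad.bo], [zaj.fe], [ji.ta]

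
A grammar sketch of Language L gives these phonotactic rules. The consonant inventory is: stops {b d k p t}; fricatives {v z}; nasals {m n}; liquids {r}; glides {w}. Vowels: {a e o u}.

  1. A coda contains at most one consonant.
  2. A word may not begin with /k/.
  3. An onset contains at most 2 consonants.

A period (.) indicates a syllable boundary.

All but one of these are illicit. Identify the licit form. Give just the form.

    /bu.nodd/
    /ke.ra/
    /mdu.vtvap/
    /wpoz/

/wpoz/

/bu.nodd/ — violates constraint 1: syllable 2 coda /dd/ has 2 consonants (> 1) → illicit
/ke.ra/ — violates constraint 2: word begins with /k/ → illicit
/mdu.vtvap/ — violates constraint 3: syllable 2 onset /vtv/ has 3 consonants (> 2) → illicit
/wpoz/ — σ1 onset /wp/ (2C), coda /z/ ok → licit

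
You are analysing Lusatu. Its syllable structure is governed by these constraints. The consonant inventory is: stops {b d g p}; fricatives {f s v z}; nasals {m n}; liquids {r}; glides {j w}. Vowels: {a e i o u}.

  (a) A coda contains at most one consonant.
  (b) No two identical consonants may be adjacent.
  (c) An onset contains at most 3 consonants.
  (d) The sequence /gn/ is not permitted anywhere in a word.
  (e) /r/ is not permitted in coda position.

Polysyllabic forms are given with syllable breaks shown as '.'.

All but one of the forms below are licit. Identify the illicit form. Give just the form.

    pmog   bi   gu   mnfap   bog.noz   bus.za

pmog — σ1 onset /pm/ (2C), coda /g/ ok → licit
bi — σ1 onset /b/, coda /∅/ ok → licit
gu — σ1 onset /g/, coda /∅/ ok → licit
mnfap — σ1 onset /mnf/ (3C), coda /p/ ok → licit
bog.noz — violates constraint (d): contains banned sequence /gn/ → illicit
bus.za — σ1 onset /b/, coda /s/ ok; σ2 onset /z/, coda /∅/ ok → licit

bog.noz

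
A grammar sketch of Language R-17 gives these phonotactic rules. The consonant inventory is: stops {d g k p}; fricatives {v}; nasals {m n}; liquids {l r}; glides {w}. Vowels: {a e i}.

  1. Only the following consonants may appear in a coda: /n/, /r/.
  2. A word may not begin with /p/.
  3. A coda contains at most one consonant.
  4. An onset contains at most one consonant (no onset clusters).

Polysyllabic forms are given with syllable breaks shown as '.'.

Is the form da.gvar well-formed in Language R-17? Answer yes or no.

no

da.gvar — violates constraint 4: syllable 2 onset /gv/ has 2 consonants (> 1) → ill-formed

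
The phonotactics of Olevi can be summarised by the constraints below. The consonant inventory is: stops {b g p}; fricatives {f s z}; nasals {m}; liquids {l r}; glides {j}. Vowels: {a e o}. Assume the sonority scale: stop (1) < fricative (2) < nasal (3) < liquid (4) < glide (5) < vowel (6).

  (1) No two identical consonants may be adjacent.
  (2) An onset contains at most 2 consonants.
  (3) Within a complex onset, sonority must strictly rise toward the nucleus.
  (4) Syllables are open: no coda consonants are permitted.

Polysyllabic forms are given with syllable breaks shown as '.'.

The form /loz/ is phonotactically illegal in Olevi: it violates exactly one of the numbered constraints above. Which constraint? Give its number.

4

/loz/: syllable 1 coda /z/ has 1 consonant (> 0).
This is a violation of constraint 4: "Syllables are open: no coda consonants are permitted."
The remaining constraints (1, 2, 3) are satisfied.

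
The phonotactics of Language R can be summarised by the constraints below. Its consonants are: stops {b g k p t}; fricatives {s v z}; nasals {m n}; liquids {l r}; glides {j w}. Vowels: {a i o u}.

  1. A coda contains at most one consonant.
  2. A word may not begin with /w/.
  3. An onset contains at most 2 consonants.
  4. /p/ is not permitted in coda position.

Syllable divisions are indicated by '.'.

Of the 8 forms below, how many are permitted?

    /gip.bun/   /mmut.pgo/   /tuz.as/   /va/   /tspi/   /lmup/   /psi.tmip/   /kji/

/gip.bun/ — violates constraint 4: syllable 1 coda contains /p/ → not permitted
/mmut.pgo/ — σ1 onset /mm/ (2C), coda /t/ ok; σ2 onset /pg/ (2C), coda /∅/ ok → permitted
/tuz.as/ — σ1 onset /t/, coda /z/ ok; σ2 onset /∅/, coda /s/ ok → permitted
/va/ — σ1 onset /v/, coda /∅/ ok → permitted
/tspi/ — violates constraint 3: syllable 1 onset /tsp/ has 3 consonants (> 2) → not permitted
/lmup/ — violates constraint 4: syllable 1 coda contains /p/ → not permitted
/psi.tmip/ — violates constraint 4: syllable 2 coda contains /p/ → not permitted
/kji/ — σ1 onset /kj/ (2C), coda /∅/ ok → permitted
Permitted: /mmut.pgo/, /tuz.as/, /va/, /kji/ → 4.

4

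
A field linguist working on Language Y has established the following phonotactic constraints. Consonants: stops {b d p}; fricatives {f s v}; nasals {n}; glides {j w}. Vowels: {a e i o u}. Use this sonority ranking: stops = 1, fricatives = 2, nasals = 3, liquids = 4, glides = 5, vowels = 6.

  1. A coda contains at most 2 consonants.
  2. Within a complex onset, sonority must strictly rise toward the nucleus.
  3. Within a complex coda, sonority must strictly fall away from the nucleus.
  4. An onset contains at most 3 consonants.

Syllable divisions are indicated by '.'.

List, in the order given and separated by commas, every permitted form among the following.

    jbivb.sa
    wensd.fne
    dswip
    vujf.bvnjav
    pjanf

dswip, pjanf

jbivb.sa — violates constraint 2: syllable 1 onset /jb/: /j/ (glide, 5) → /b/ (stop, 1) does not rise → not permitted
wensd.fne — violates constraint 1: syllable 1 coda /nsd/ has 3 consonants (> 2) → not permitted
dswip — σ1 onset /dsw/ (1→2→5 rises), coda /p/ ok → permitted
vujf.bvnjav — violates constraint 4: syllable 2 onset /bvnj/ has 4 consonants (> 3) → not permitted
pjanf — σ1 onset /pj/ (1→5 rises), coda /nf/ (3→2 falls) ok → permitted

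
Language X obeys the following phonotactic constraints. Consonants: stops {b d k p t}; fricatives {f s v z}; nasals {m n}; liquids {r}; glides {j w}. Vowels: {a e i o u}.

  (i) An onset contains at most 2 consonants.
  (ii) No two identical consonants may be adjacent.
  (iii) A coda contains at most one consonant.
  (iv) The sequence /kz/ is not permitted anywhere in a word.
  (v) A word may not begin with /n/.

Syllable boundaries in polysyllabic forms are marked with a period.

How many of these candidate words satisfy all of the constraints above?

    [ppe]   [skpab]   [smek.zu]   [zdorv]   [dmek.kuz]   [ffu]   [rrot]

[ppe] — violates constraint (ii): adjacent identical consonants /pp/ → phonotactically illegal
[skpab] — violates constraint (i): syllable 1 onset /skp/ has 3 consonants (> 2) → phonotactically illegal
[smek.zu] — violates constraint (iv): contains banned sequence /kz/ → phonotactically illegal
[zdorv] — violates constraint (iii): syllable 1 coda /rv/ has 2 consonants (> 1) → phonotactically illegal
[dmek.kuz] — violates constraint (ii): adjacent identical consonants /kk/ → phonotactically illegal
[ffu] — violates constraint (ii): adjacent identical consonants /ff/ → phonotactically illegal
[rrot] — violates constraint (ii): adjacent identical consonants /rr/ → phonotactically illegal
No form is phonotactically legal → 0.

0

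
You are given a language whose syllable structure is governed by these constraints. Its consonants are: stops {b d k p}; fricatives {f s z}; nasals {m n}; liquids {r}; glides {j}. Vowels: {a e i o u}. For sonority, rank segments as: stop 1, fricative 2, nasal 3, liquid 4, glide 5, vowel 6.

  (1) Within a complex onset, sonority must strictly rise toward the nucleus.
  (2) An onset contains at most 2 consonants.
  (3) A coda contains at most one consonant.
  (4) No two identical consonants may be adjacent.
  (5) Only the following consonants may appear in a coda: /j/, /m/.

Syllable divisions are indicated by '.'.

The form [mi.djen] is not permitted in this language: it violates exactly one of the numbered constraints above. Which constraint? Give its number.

[mi.djen]: syllable 2 coda contains /n/, which is not a licensed coda consonant.
This is a violation of constraint 5: "Only the following consonants may appear in a coda: /j/, /m/."
The remaining constraints (1, 2, 3, 4) are satisfied.

5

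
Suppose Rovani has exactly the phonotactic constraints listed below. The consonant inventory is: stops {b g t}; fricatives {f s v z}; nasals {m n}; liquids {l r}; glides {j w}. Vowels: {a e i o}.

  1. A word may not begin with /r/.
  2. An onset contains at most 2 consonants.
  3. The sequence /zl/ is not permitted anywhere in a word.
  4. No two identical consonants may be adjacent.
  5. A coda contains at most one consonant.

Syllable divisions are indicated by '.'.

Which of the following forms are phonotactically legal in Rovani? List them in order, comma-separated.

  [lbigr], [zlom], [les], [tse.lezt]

[lbigr] — violates constraint 5: syllable 1 coda /gr/ has 2 consonants (> 1) → phonotactically illegal
[zlom] — violates constraint 3: contains banned sequence /zl/ → phonotactically illegal
[les] — σ1 onset /l/, coda /s/ ok → phonotactically legal
[tse.lezt] — violates constraint 5: syllable 2 coda /zt/ has 2 consonants (> 1) → phonotactically illegal

[les]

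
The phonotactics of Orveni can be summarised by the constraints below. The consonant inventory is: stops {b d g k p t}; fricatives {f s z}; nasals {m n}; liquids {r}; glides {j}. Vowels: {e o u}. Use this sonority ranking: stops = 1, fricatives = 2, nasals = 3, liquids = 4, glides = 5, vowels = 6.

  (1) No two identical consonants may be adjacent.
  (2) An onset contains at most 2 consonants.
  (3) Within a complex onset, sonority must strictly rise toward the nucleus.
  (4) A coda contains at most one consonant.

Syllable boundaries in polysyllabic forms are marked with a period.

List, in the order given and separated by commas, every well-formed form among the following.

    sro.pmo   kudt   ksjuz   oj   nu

sro.pmo, oj, nu

sro.pmo — σ1 onset /sr/ (2→4 rises), coda /∅/ ok; σ2 onset /pm/ (1→3 rises), coda /∅/ ok → well-formed
kudt — violates constraint 4: syllable 1 coda /dt/ has 2 consonants (> 1) → ill-formed
ksjuz — violates constraint 2: syllable 1 onset /ksj/ has 3 consonants (> 2) → ill-formed
oj — σ1 onset /∅/, coda /j/ ok → well-formed
nu — σ1 onset /n/, coda /∅/ ok → well-formed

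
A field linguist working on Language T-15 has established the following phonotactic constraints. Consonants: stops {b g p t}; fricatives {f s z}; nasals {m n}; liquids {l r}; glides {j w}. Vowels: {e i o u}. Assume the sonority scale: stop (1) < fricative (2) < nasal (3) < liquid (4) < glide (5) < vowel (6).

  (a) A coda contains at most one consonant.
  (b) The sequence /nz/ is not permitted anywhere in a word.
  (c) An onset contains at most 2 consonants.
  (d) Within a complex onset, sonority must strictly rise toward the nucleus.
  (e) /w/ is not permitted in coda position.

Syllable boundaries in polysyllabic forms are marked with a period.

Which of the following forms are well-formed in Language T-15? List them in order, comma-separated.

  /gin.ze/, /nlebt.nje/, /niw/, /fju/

/gin.ze/ — violates constraint (b): contains banned sequence /nz/ → ill-formed
/nlebt.nje/ — violates constraint (a): syllable 1 coda /bt/ has 2 consonants (> 1) → ill-formed
/niw/ — violates constraint (e): syllable 1 coda contains /w/ → ill-formed
/fju/ — σ1 onset /fj/ (2→5 rises), coda /∅/ ok → well-formed

/fju/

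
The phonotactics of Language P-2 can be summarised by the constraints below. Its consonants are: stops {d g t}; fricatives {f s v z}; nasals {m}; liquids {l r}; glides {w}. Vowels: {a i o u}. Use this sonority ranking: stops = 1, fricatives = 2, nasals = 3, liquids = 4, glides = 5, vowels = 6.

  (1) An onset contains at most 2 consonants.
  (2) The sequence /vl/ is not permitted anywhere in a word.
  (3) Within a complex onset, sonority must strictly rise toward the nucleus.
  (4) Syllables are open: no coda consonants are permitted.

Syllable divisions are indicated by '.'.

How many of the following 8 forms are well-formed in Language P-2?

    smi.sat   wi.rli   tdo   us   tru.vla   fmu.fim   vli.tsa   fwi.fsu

smi.sat — violates constraint 4: syllable 2 coda /t/ has 1 consonant (> 0) → ill-formed
wi.rli — violates constraint 3: syllable 2 onset /rl/: /r/ (liquid, 4) → /l/ (liquid, 4) does not rise → ill-formed
tdo — violates constraint 3: syllable 1 onset /td/: /t/ (stop, 1) → /d/ (stop, 1) does not rise → ill-formed
us — violates constraint 4: syllable 1 coda /s/ has 1 consonant (> 0) → ill-formed
tru.vla — violates constraint 2: contains banned sequence /vl/ → ill-formed
fmu.fim — violates constraint 4: syllable 2 coda /m/ has 1 consonant (> 0) → ill-formed
vli.tsa — violates constraint 2: contains banned sequence /vl/ → ill-formed
fwi.fsu — violates constraint 3: syllable 2 onset /fs/: /f/ (fricative, 2) → /s/ (fricative, 2) does not rise → ill-formed
No form is well-formed → 0.

0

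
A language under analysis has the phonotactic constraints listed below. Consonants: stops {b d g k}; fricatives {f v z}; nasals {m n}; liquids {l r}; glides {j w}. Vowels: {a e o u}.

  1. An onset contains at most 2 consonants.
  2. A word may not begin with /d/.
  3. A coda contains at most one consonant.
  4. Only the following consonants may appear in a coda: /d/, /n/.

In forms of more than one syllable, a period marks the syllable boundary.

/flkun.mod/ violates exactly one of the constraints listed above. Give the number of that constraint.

/flkun.mod/: syllable 1 onset /flk/ has 3 consonants (> 2).
This is a violation of constraint 1: "An onset contains at most 2 consonants."
The remaining constraints (2, 3, 4) are satisfied.

1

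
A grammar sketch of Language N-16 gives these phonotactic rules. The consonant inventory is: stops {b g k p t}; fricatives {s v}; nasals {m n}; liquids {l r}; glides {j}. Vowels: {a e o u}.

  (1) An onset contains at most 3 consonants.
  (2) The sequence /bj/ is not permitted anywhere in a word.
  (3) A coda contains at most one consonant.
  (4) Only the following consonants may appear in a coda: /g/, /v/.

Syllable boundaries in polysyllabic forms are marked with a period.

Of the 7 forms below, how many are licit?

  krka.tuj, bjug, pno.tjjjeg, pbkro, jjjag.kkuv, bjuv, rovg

krka.tuj — violates constraint 4: syllable 2 coda contains /j/, which is not a licensed coda consonant → illicit
bjug — violates constraint 2: contains banned sequence /bj/ → illicit
pno.tjjjeg — violates constraint 1: syllable 2 onset /tjjj/ has 4 consonants (> 3) → illicit
pbkro — violates constraint 1: syllable 1 onset /pbkr/ has 4 consonants (> 3) → illicit
jjjag.kkuv — σ1 onset /jjj/ (3C), coda /g/ ok; σ2 onset /kk/ (2C), coda /v/ ok → licit
bjuv — violates constraint 2: contains banned sequence /bj/ → illicit
rovg — violates constraint 3: syllable 1 coda /vg/ has 2 consonants (> 1) → illicit
Licit: jjjag.kkuv → 1.

1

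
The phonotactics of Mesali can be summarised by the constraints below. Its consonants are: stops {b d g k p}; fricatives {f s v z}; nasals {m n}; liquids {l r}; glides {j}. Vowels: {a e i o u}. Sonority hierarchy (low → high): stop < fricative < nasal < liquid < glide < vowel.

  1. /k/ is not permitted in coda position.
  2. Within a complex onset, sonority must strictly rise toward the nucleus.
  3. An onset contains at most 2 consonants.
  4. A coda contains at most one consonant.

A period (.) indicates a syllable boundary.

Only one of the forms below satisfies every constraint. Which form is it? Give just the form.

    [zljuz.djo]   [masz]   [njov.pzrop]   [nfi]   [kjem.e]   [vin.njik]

[kjem.e]

[zljuz.djo] — violates constraint 3: syllable 1 onset /zlj/ has 3 consonants (> 2) → phonotactically illegal
[masz] — violates constraint 4: syllable 1 coda /sz/ has 2 consonants (> 1) → phonotactically illegal
[njov.pzrop] — violates constraint 3: syllable 2 onset /pzr/ has 3 consonants (> 2) → phonotactically illegal
[nfi] — violates constraint 2: syllable 1 onset /nf/: /n/ (nasal, 3) → /f/ (fricative, 2) does not rise → phonotactically illegal
[kjem.e] — σ1 onset /kj/ (1→5 rises), coda /m/ ok; σ2 onset /∅/, coda /∅/ ok → phonotactically legal
[vin.njik] — violates constraint 1: syllable 2 coda contains /k/ → phonotactically illegal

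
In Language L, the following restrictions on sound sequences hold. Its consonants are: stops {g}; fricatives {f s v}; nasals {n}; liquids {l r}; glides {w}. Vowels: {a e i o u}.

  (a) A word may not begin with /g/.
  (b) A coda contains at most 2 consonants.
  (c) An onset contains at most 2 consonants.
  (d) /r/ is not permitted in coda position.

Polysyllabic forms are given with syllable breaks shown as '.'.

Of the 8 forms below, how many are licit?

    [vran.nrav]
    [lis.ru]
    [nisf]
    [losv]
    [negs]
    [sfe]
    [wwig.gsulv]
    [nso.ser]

7

[vran.nrav] — σ1 onset /vr/ (2C), coda /n/ ok; σ2 onset /nr/ (2C), coda /v/ ok → licit
[lis.ru] — σ1 onset /l/, coda /s/ ok; σ2 onset /r/, coda /∅/ ok → licit
[nisf] — σ1 onset /n/, coda /sf/ (2C) ok → licit
[losv] — σ1 onset /l/, coda /sv/ (2C) ok → licit
[negs] — σ1 onset /n/, coda /gs/ (2C) ok → licit
[sfe] — σ1 onset /sf/ (2C), coda /∅/ ok → licit
[wwig.gsulv] — σ1 onset /ww/ (2C), coda /g/ ok; σ2 onset /gs/ (2C), coda /lv/ (2C) ok → licit
[nso.ser] — violates constraint (d): syllable 2 coda contains /r/ → illicit
Licit: [vran.nrav], [lis.ru], [nisf], [losv], [negs], [sfe], [wwig.gsulv] → 7.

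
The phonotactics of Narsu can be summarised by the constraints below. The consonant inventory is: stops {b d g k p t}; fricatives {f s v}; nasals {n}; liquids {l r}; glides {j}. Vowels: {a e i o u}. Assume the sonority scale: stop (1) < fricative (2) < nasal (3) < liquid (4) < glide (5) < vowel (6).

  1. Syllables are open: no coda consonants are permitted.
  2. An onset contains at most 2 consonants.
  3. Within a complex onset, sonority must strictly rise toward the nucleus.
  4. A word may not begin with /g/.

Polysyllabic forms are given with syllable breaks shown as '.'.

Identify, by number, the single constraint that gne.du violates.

4

gne.du: word begins with /g/.
This is a violation of constraint 4: "A word may not begin with /g/."
The remaining constraints (1, 2, 3) are satisfied.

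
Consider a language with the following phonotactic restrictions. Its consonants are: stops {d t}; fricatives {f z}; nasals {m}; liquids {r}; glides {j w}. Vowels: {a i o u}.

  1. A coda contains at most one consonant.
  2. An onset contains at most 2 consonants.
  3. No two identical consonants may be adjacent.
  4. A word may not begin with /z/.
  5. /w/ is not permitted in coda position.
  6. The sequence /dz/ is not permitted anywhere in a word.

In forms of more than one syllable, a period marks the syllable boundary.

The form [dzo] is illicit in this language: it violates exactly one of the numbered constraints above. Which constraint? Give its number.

6

[dzo]: contains banned sequence /dz/.
This is a violation of constraint 6: "The sequence /dz/ is not permitted anywhere in a word."
The remaining constraints (1, 2, 3, 4, 5) are satisfied.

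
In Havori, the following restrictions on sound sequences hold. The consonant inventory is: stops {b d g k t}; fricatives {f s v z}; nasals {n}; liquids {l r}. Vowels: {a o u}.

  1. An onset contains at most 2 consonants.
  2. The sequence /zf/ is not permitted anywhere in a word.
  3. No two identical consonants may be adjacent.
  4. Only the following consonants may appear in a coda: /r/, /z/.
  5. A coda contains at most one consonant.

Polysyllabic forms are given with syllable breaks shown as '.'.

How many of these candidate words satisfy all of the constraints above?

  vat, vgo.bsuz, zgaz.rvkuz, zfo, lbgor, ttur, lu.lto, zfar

vat — violates constraint 4: syllable 1 coda contains /t/, which is not a licensed coda consonant → phonotactically illegal
vgo.bsuz — σ1 onset /vg/ (2C), coda /∅/ ok; σ2 onset /bs/ (2C), coda /z/ ok → phonotactically legal
zgaz.rvkuz — violates constraint 1: syllable 2 onset /rvk/ has 3 consonants (> 2) → phonotactically illegal
zfo — violates constraint 2: contains banned sequence /zf/ → phonotactically illegal
lbgor — violates constraint 1: syllable 1 onset /lbg/ has 3 consonants (> 2) → phonotactically illegal
ttur — violates constraint 3: adjacent identical consonants /tt/ → phonotactically illegal
lu.lto — σ1 onset /l/, coda /∅/ ok; σ2 onset /lt/ (2C), coda /∅/ ok → phonotactically legal
zfar — violates constraint 2: contains banned sequence /zf/ → phonotactically illegal
Phonotactically legal: vgo.bsuz, lu.lto → 2.

2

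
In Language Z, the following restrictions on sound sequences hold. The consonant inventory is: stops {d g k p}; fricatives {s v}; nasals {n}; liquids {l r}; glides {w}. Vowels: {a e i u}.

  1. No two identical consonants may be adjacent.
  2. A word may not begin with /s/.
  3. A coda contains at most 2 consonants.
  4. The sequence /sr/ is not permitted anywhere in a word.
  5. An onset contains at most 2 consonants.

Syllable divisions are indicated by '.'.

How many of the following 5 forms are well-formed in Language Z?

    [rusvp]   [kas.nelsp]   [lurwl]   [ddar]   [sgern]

[rusvp] — violates constraint 3: syllable 1 coda /svp/ has 3 consonants (> 2) → ill-formed
[kas.nelsp] — violates constraint 3: syllable 2 coda /lsp/ has 3 consonants (> 2) → ill-formed
[lurwl] — violates constraint 3: syllable 1 coda /rwl/ has 3 consonants (> 2) → ill-formed
[ddar] — violates constraint 1: adjacent identical consonants /dd/ → ill-formed
[sgern] — violates constraint 2: word begins with /s/ → ill-formed
No form is well-formed → 0.

0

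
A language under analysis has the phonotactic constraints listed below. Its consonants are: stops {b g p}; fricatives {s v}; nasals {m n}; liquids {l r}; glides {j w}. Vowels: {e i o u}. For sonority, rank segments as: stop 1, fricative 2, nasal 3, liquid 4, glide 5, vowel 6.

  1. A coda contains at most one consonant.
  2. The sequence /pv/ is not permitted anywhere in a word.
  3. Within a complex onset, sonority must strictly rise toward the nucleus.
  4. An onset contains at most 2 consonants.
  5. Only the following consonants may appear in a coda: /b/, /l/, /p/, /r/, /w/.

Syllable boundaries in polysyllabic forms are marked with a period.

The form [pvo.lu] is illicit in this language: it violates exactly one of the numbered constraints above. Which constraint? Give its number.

2

[pvo.lu]: contains banned sequence /pv/.
This is a violation of constraint 2: "The sequence /pv/ is not permitted anywhere in a word."
The remaining constraints (1, 3, 4, 5) are satisfied.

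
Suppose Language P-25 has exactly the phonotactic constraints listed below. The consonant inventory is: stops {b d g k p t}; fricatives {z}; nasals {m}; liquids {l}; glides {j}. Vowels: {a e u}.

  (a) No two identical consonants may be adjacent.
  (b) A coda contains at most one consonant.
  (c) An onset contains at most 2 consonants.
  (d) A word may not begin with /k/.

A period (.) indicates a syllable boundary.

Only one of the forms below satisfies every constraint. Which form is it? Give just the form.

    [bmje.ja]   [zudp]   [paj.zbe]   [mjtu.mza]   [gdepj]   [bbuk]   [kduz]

[bmje.ja] — violates constraint (c): syllable 1 onset /bmj/ has 3 consonants (> 2) → phonotactically illegal
[zudp] — violates constraint (b): syllable 1 coda /dp/ has 2 consonants (> 1) → phonotactically illegal
[paj.zbe] — σ1 onset /p/, coda /j/ ok; σ2 onset /zb/ (2C), coda /∅/ ok → phonotactically legal
[mjtu.mza] — violates constraint (c): syllable 1 onset /mjt/ has 3 consonants (> 2) → phonotactically illegal
[gdepj] — violates constraint (b): syllable 1 coda /pj/ has 2 consonants (> 1) → phonotactically illegal
[bbuk] — violates constraint (a): adjacent identical consonants /bb/ → phonotactically illegal
[kduz] — violates constraint (d): word begins with /k/ → phonotactically illegal

[paj.zbe]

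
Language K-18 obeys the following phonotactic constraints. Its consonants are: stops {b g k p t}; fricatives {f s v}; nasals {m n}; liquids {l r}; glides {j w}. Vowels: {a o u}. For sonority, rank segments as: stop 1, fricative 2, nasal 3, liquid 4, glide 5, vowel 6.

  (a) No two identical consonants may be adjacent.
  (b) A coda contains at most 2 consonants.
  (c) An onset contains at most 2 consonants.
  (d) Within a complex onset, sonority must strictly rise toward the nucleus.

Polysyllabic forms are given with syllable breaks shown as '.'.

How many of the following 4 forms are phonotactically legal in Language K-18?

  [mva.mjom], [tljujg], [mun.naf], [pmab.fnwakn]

0

[mva.mjom] — violates constraint (d): syllable 1 onset /mv/: /m/ (nasal, 3) → /v/ (fricative, 2) does not rise → phonotactically illegal
[tljujg] — violates constraint (c): syllable 1 onset /tlj/ has 3 consonants (> 2) → phonotactically illegal
[mun.naf] — violates constraint (a): adjacent identical consonants /nn/ → phonotactically illegal
[pmab.fnwakn] — violates constraint (c): syllable 2 onset /fnw/ has 3 consonants (> 2) → phonotactically illegal
No form is phonotactically legal → 0.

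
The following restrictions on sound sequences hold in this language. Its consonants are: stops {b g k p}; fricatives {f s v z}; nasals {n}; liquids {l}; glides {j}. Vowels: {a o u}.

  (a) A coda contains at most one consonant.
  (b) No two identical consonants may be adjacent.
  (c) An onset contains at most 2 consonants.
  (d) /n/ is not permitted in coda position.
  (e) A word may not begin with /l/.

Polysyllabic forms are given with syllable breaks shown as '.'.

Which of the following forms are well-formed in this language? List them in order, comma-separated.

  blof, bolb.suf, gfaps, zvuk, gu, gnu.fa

blof, zvuk, gu, gnu.fa

blof — σ1 onset /bl/ (2C), coda /f/ ok → well-formed
bolb.suf — violates constraint (a): syllable 1 coda /lb/ has 2 consonants (> 1) → ill-formed
gfaps — violates constraint (a): syllable 1 coda /ps/ has 2 consonants (> 1) → ill-formed
zvuk — σ1 onset /zv/ (2C), coda /k/ ok → well-formed
gu — σ1 onset /g/, coda /∅/ ok → well-formed
gnu.fa — σ1 onset /gn/ (2C), coda /∅/ ok; σ2 onset /f/, coda /∅/ ok → well-formed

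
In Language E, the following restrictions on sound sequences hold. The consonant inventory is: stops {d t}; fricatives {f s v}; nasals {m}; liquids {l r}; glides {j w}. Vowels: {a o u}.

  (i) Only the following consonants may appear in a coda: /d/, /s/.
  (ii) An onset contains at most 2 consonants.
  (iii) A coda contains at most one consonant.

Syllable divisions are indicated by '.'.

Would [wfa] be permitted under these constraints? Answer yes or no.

[wfa] — σ1 onset /wf/ (2C), coda /∅/ ok → permitted

yes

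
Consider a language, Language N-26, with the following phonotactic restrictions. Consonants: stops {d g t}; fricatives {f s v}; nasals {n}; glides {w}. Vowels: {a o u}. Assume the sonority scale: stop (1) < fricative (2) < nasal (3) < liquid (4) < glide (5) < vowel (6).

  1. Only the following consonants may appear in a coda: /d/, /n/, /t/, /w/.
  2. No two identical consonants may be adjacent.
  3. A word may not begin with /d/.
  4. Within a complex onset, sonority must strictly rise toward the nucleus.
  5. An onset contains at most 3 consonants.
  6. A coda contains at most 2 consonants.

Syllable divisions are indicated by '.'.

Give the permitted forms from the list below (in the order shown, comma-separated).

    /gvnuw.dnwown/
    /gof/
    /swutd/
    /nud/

/gvnuw.dnwown/, /swutd/, /nud/

/gvnuw.dnwown/ — σ1 onset /gvn/ (1→2→3 rises), coda /w/ ok; σ2 onset /dnw/ (1→3→5 rises), coda /wn/ (2C) ok → permitted
/gof/ — violates constraint 1: syllable 1 coda contains /f/, which is not a licensed coda consonant → not permitted
/swutd/ — σ1 onset /sw/ (2→5 rises), coda /td/ (2C) ok → permitted
/nud/ — σ1 onset /n/, coda /d/ ok → permitted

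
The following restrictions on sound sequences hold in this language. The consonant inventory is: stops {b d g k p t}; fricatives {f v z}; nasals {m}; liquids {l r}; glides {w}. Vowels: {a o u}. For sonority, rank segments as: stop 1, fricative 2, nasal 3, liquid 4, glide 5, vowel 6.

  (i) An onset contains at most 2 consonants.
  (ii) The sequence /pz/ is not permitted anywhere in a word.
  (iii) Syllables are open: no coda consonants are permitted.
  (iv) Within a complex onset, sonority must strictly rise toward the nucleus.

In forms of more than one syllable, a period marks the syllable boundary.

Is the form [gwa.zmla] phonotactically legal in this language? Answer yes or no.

no

[gwa.zmla] — violates constraint (i): syllable 2 onset /zml/ has 3 consonants (> 2) → phonotactically illegal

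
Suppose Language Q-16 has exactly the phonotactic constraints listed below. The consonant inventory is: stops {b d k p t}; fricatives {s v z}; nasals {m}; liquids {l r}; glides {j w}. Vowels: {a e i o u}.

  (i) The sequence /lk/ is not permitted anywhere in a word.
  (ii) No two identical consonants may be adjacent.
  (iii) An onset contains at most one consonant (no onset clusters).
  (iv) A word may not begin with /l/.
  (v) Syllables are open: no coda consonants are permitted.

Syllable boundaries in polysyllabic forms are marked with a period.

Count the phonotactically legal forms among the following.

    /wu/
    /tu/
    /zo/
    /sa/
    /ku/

/wu/ — σ1 onset /w/, coda /∅/ ok → phonotactically legal
/tu/ — σ1 onset /t/, coda /∅/ ok → phonotactically legal
/zo/ — σ1 onset /z/, coda /∅/ ok → phonotactically legal
/sa/ — σ1 onset /s/, coda /∅/ ok → phonotactically legal
/ku/ — σ1 onset /k/, coda /∅/ ok → phonotactically legal
Phonotactically legal: /wu/, /tu/, /zo/, /sa/, /ku/ → 5.

5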